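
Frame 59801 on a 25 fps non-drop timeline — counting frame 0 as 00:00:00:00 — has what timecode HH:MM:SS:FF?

59801 ÷ 25 = 2392 full seconds, remainder 1 frame.
2392 s = 0 h 39 min 52 s.
Timecode: 00:39:52:01.

00:39:52:01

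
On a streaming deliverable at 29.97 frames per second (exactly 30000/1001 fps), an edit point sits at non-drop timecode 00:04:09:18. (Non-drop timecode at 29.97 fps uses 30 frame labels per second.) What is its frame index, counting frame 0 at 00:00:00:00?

frame 7488

Total seconds to the label: (0 × 3600 + 4 × 60 + 9) = 249.
Frame index = 249 × 30 + 18 = 7488.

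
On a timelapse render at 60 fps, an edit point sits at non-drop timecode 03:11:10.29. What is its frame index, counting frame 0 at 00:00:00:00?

Total seconds to the label: (3 × 3600 + 11 × 60 + 10) = 11470.
Frame index = 11470 × 60 + 29 = 688229.

frame 688229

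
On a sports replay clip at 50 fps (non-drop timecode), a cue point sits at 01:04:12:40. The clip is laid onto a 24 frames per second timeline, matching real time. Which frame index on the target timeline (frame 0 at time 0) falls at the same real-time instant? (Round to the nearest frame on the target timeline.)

Source frame index: (1×3600 + 4×60 + 12) × 50 + 40 = 192640.
Real time: 192640 / (50) = 19264/5 s.
Target frame: (19264/5) × (24) = 462336/5 ≈ 92467.200 → 92467.

frame 92467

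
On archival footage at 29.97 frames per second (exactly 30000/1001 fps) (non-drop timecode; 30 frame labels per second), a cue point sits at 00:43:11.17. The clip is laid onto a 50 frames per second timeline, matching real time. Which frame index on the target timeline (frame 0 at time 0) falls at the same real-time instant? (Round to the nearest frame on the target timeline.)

frame 129708

Source frame index: (0×3600 + 43×60 + 11) × 30 + 17 = 77747.
Real time: 77747 / (30000/1001) = 77824747/30000 s.
Target frame: (77824747/30000) × (50) = 77824747/600 ≈ 129707.912 → 129708.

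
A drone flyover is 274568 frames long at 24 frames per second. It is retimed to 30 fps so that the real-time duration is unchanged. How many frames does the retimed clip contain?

343210 frames

Target frames = source frames × (target rate / source rate) = 274568 × (30)/(24) = 274568 × 5/4 = 343210.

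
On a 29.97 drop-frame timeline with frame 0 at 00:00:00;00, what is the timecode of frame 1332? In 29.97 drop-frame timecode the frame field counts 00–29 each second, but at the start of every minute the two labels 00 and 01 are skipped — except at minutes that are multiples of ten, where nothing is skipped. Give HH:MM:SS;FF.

00:00:44;12

Ten DF minutes hold 17982 frames, so frame 1332 lies in block 0 (frames 0–17981) with 1332 frames into that block.
The block's first minute is 1800 frames and the rest 1798 each; 1332 frames reaches minute 0, so 0 × 18 + 0 × 2 = 0 labels have been skipped so far.
Adding those back, label number 1332 + 0 = 1332 at 30 labels/s is 44 s + 12 f = 0 h 0 min 44 s frame 12, i.e. 00:00:44;12.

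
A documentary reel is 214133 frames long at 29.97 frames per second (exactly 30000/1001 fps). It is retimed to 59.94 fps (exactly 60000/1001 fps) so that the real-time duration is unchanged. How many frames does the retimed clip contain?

428266 frames

Target frames = source frames × (target rate / source rate) = 214133 × (60000/1001)/(30000/1001) = 214133 × 2 = 428266.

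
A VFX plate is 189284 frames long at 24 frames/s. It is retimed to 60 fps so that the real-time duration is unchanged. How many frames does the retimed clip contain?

Target frames = source frames × (target rate / source rate) = 189284 × (60)/(24) = 189284 × 5/2 = 473210.

473210 frames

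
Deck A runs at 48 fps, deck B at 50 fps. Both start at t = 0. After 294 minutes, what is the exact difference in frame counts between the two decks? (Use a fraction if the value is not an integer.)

294 min = 17640 s.
A emits 48 × 17640 = 846720 frames; B emits 50 × 17640 = 882000.
Difference = 35280 frames; B is ahead of A.

35280 frames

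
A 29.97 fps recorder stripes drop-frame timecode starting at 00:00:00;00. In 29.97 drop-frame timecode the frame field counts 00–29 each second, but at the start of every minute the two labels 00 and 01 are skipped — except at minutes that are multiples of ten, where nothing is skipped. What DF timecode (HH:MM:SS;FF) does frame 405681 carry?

Ten DF minutes hold 17982 frames, so frame 405681 lies in block 22 (frames 395604–413585) with 10077 frames into that block.
The block's first minute is 1800 frames and the rest 1798 each; 10077 frames reaches minute 5, so 22 × 18 + 5 × 2 = 406 labels have been skipped so far.
Adding those back, label number 405681 + 406 = 406087 at 30 labels/s is 13536 s + 7 f = 3 h 45 min 36 s frame 7, i.e. 03:45:36;07.

03:45:36;07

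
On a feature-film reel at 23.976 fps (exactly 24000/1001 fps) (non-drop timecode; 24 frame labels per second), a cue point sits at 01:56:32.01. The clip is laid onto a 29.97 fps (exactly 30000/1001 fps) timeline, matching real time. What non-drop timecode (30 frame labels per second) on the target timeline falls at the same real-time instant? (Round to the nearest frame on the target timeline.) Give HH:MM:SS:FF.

01:56:32:01

Source frame index: (1×3600 + 56×60 + 32) × 24 + 1 = 167809.
Real time: 167809 / (24000/1001) = 167976809/24000 s.
Target frame: (167976809/24000) × (30000/1001) = 839045/4 ≈ 209761.250 → 209761.
At 30 labels/s: frame 209761 → 01:56:32:01.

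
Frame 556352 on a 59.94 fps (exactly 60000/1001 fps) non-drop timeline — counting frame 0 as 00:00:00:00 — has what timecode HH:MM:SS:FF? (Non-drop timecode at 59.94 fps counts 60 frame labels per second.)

02:34:32:32

556352 ÷ 60 = 9272 full seconds, remainder 32 frames.
9272 s = 2 h 34 min 32 s.
Timecode: 02:34:32:32.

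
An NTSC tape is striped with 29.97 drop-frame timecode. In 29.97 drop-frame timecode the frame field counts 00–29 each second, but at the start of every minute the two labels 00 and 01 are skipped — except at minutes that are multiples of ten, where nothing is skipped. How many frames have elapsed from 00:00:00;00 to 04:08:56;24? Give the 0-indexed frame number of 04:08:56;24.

As if non-drop at 30 labels/s: (4 × 3600 + 8 × 60 + 56) × 30 + 24 = 448104.
Minute boundaries passed: 248; those not divisible by 10: 248 − 24 = 224; dropped labels = 2 × 224 = 448.
Actual frame index = 448104 − 448 = 447656.

447656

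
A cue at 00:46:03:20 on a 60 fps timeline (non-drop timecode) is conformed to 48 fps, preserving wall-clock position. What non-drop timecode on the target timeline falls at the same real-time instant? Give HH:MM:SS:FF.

00:46:03:16

Source frame index: (0×3600 + 46×60 + 3) × 60 + 20 = 165800.
Real time: 165800 / (60) = 8290/3 s.
Target frame: (8290/3) × (48) = 132640.
At 48 labels/s: frame 132640 → 00:46:03:16.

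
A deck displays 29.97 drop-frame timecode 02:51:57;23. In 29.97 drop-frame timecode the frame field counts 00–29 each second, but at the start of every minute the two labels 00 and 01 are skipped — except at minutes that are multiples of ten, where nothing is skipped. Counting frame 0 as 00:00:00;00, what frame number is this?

309225

As if non-drop at 30 labels/s: (2 × 3600 + 51 × 60 + 57) × 30 + 23 = 309533.
Minute boundaries passed: 171; those not divisible by 10: 171 − 17 = 154; dropped labels = 2 × 154 = 308.
Actual frame index = 309533 − 308 = 309225.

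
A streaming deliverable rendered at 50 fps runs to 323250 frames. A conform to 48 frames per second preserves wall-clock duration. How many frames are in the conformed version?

310320 frames

Target frames = source frames × (target rate / source rate) = 323250 × (48)/(50) = 323250 × 24/25 = 310320.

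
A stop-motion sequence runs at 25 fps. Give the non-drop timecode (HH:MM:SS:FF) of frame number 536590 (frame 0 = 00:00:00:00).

05:57:43:15

536590 ÷ 25 = 21463 full seconds, remainder 15 frames.
21463 s = 5 h 57 min 43 s.
Timecode: 05:57:43:15.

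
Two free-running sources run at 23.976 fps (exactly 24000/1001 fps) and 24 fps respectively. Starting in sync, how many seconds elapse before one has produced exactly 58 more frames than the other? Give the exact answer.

The gap grows by |24 − 24000/1001| = 24/1001 frames per second.
Time for a 58-frame gap: 58 ÷ (24/1001) = 29029/12 s.

29029/12 seconds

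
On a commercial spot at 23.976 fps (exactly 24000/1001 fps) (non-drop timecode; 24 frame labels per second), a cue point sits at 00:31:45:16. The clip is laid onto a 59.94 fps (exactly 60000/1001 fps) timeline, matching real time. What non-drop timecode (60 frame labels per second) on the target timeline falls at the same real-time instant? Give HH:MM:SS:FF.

00:31:45:40

Source frame index: (0×3600 + 31×60 + 45) × 24 + 16 = 45736.
Real time: 45736 / (24000/1001) = 5722717/3000 s.
Target frame: (5722717/3000) × (60000/1001) = 114340.
At 60 labels/s: frame 114340 → 00:31:45:40.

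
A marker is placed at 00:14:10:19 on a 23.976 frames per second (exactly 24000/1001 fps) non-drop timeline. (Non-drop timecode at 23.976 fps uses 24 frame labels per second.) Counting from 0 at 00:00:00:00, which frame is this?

frame 20419

Total seconds to the label: (0 × 3600 + 14 × 60 + 10) = 850.
Frame index = 850 × 24 + 19 = 20419.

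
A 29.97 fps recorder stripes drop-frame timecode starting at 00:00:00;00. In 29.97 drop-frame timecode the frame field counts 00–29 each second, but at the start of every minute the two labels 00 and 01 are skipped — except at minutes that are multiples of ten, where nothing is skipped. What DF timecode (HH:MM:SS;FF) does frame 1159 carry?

00:00:38;19

Each 10-minute DF block holds 10 × 60 × 30 − 9 × 2 = 17982 frames. 1159 ÷ 17982 → 0 full blocks, remainder 1159.
Within the partial block the first minute is 1800 frames and each further minute 1798, so 0 further minute boundaries passed. Total skipped labels = 18 × 0 + 2 × 0 = 0.
Non-drop label index = 1159 + 0 = 1159; at 30 labels/s that is 00:00:38:19, i.e. DF 00:00:38;19.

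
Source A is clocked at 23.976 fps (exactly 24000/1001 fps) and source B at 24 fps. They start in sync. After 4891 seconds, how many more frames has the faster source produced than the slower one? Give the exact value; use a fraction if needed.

A emits 24000/1001 × 4891 = 117384000/1001 frames; B emits 24 × 4891 = 117384.
Difference = 117384/1001 frames (≈ 117.2667); B is ahead of A.

117384/1001 frames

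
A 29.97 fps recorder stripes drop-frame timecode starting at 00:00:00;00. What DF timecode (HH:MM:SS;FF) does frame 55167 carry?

Each 10-minute DF block holds 10 × 60 × 30 − 9 × 2 = 17982 frames. 55167 ÷ 17982 → 3 full blocks, remainder 1221.
Within the partial block the first minute is 1800 frames and each further minute 1798, so 0 further minute boundaries passed. Total skipped labels = 18 × 3 + 2 × 0 = 54.
Non-drop label index = 55167 + 54 = 55221; at 30 labels/s that is 00:30:40:21, i.e. DF 00:30:40;21.

00:30:40;21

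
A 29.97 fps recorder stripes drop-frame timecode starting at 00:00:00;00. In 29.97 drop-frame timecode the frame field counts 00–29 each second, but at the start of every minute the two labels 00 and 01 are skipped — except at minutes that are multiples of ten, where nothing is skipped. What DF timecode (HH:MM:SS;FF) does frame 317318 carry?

02:56:27;26

Ten DF minutes hold 17982 frames, so frame 317318 lies in block 17 (frames 305694–323675) with 11624 frames into that block.
The block's first minute is 1800 frames and the rest 1798 each; 11624 frames reaches minute 6, so 17 × 18 + 6 × 2 = 318 labels have been skipped so far.
Adding those back, label number 317318 + 318 = 317636 at 30 labels/s is 10587 s + 26 f = 2 h 56 min 27 s frame 26, i.e. 02:56:27;26.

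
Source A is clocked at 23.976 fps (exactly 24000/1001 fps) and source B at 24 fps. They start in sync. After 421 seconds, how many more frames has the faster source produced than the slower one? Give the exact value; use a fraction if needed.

10104/1001 frames

A emits 24000/1001 × 421 = 10104000/1001 frames; B emits 24 × 421 = 10104.
Difference = 10104/1001 frames (≈ 10.0939); B is ahead of A.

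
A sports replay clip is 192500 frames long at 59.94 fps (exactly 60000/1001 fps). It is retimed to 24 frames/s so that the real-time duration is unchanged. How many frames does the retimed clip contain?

Target frames = source frames × (target rate / source rate) = 192500 × (24)/(60000/1001) = 192500 × 1001/2500 = 77077.

77077 frames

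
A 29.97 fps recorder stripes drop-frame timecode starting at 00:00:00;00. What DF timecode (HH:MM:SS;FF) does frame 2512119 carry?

Each 10-minute DF block holds 10 × 60 × 30 − 9 × 2 = 17982 frames. 2512119 ÷ 17982 → 139 full blocks, remainder 12621.
Within the partial block the first minute is 1800 frames and each further minute 1798, so 7 further minute boundaries passed. Total skipped labels = 18 × 139 + 2 × 7 = 2516.
Non-drop label index = 2512119 + 2516 = 2514635; at 30 labels/s that is 23:17:01:05, i.e. DF 23:17:01;05.

23:17:01;05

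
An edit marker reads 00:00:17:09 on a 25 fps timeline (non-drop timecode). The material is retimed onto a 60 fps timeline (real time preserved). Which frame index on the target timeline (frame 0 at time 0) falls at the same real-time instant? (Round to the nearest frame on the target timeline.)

Source frame index: (0×3600 + 0×60 + 17) × 25 + 9 = 434.
Real time: 434 / (25) = 434/25 s.
Target frame: (434/25) × (60) = 5208/5 ≈ 1041.600 → 1042.

frame 1042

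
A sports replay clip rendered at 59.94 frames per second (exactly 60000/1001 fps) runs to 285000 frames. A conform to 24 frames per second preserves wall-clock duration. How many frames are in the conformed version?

114114 frames

Target frames = source frames × (target rate / source rate) = 285000 × (24)/(60000/1001) = 285000 × 1001/2500 = 114114.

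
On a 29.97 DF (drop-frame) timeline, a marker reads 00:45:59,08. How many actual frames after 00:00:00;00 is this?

Complete 10-minute blocks: 4, each 17982 frames → 71928.
Remaining 5 whole minutes in the current block: 1800 + 4 × 1798 = 8992 frames.
Within the current minute: 59 × 30 + 8 − 2 = 1776 (labels ;00/;01 skipped at this minute). Total = 71928 + 8992 + 1776 = 82696.

82696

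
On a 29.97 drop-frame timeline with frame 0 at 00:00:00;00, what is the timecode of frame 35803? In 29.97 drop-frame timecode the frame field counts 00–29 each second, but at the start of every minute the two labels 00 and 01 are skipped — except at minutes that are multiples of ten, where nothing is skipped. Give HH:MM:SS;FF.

00:19:54;19

Ten DF minutes hold 17982 frames, so frame 35803 lies in block 1 (frames 17982–35963) with 17821 frames into that block.
The block's first minute is 1800 frames and the rest 1798 each; 17821 frames reaches minute 9, so 1 × 18 + 9 × 2 = 36 labels have been skipped so far.
Adding those back, label number 35803 + 36 = 35839 at 30 labels/s is 1194 s + 19 f = 0 h 19 min 54 s frame 19, i.e. 00:19:54;19.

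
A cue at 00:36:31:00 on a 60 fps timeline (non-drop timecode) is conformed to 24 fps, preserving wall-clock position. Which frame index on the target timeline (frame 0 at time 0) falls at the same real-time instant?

frame 52584

Source frame index: (0×3600 + 36×60 + 31) × 60 + 0 = 131460.
Real time: 131460 / (60) = 2191 s.
Target frame: (2191) × (24) = 52584.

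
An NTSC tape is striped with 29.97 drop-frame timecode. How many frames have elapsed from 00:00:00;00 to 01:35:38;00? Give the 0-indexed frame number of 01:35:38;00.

171968

Complete 10-minute blocks: 9, each 17982 frames → 161838.
Remaining 5 whole minutes in the current block: 1800 + 4 × 1798 = 8992 frames.
Within the current minute: 38 × 30 + 0 − 2 = 1138 (labels ;00/;01 skipped at this minute). Total = 161838 + 8992 + 1138 = 171968.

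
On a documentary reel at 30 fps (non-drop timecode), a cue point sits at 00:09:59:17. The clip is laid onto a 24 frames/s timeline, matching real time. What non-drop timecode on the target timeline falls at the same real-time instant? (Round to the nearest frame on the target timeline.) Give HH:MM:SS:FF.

Source frame index: (0×3600 + 9×60 + 59) × 30 + 17 = 17987.
Real time: 17987 / (30) = 17987/30 s.
Target frame: (17987/30) × (24) = 71948/5 ≈ 14389.600 → 14390.
At 24 labels/s: frame 14390 → 00:09:59:14.

00:09:59:14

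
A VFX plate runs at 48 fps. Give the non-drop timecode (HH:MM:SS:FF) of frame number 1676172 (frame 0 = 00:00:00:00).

1676172 ÷ 48 = 34920 full seconds, remainder 12 frames.
34920 s = 9 h 42 min 0 s.
Timecode: 09:42:00:12.

09:42:00:12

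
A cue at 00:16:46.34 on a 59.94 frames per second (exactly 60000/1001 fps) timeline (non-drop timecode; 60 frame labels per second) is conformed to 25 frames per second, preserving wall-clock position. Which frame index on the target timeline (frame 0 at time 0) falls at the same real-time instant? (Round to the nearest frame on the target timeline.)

frame 25189

Source frame index: (0×3600 + 16×60 + 46) × 60 + 34 = 60394.
Real time: 60394 / (60000/1001) = 30227197/30000 s.
Target frame: (30227197/30000) × (25) = 30227197/1200 ≈ 25189.331 → 25189.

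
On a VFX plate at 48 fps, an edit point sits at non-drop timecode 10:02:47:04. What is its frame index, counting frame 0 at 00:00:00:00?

Total seconds to the label: (10 × 3600 + 2 × 60 + 47) = 36167.
Frame index = 36167 × 48 + 4 = 1736020.

1736020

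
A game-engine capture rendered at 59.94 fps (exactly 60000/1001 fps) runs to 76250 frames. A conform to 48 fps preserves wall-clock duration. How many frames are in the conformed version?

Target frames = source frames × (target rate / source rate) = 76250 × (48)/(60000/1001) = 76250 × 1001/1250 = 61061.

61061 frames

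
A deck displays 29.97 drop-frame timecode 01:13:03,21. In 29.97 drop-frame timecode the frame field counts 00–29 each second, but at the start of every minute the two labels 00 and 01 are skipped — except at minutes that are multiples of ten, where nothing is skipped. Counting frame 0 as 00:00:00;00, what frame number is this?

As if non-drop at 30 labels/s: (1 × 3600 + 13 × 60 + 3) × 30 + 21 = 131511.
Minute boundaries passed: 73; those not divisible by 10: 73 − 7 = 66; dropped labels = 2 × 66 = 132.
Actual frame index = 131511 − 132 = 131379.

131379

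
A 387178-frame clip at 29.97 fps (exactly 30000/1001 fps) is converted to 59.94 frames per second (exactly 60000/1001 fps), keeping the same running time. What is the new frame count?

774356 frames

Target frames = source frames × (target rate / source rate) = 387178 × (60000/1001)/(30000/1001) = 387178 × 2 = 774356.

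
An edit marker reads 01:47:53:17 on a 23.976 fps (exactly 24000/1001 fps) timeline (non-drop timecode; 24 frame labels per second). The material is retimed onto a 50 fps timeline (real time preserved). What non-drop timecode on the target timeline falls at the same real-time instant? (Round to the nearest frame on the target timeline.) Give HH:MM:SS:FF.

Source frame index: (1×3600 + 47×60 + 53) × 24 + 17 = 155369.
Real time: 155369 / (24000/1001) = 155524369/24000 s.
Target frame: (155524369/24000) × (50) = 155524369/480 ≈ 324009.102 → 324009.
At 50 labels/s: frame 324009 → 01:48:00:09.

01:48:00:09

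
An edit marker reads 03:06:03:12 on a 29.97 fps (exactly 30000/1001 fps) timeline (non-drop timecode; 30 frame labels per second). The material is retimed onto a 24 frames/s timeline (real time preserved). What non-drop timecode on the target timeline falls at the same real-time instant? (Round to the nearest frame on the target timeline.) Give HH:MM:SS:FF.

03:06:14:14

Source frame index: (3×3600 + 6×60 + 3) × 30 + 12 = 334902.
Real time: 334902 / (30000/1001) = 55872817/5000 s.
Target frame: (55872817/5000) × (24) = 167618451/625 ≈ 268189.522 → 268190.
At 24 labels/s: frame 268190 → 03:06:14:14.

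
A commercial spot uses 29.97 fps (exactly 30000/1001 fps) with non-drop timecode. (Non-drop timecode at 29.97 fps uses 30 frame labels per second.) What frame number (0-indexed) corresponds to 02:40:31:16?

288946

Total seconds to the label: (2 × 3600 + 40 × 60 + 31) = 9631.
Frame index = 9631 × 30 + 16 = 288946.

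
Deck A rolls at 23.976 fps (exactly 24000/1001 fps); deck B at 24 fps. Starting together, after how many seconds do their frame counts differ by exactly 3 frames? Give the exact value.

The gap grows by |24 − 24000/1001| = 24/1001 frames per second.
Time for a 3-frame gap: 3 ÷ (24/1001) = 125.125 s.

125.125 seconds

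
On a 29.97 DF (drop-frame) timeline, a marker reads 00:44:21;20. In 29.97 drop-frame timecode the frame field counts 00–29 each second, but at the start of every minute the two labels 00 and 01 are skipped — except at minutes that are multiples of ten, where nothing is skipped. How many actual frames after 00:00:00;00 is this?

Complete 10-minute blocks: 4, each 17982 frames → 71928.
Remaining 4 whole minutes in the current block: 1800 + 3 × 1798 = 7194 frames.
Within the current minute: 21 × 30 + 20 − 2 = 648 (labels ;00/;01 skipped at this minute). Total = 71928 + 7194 + 648 = 79770.

79770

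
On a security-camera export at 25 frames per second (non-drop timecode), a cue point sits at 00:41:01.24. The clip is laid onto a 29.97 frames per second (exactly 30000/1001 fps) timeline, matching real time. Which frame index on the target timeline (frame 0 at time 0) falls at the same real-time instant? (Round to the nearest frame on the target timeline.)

frame 73785

Source frame index: (0×3600 + 41×60 + 1) × 25 + 24 = 61549.
Real time: 61549 / (25) = 61549/25 s.
Target frame: (61549/25) × (30000/1001) = 73858800/1001 ≈ 73785.015 → 73785.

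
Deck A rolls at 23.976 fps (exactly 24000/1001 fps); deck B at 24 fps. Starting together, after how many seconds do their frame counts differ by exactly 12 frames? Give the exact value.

500.5 seconds

The gap grows by |24 − 24000/1001| = 24/1001 frames per second.
Time for a 12-frame gap: 12 ÷ (24/1001) = 500.5 s.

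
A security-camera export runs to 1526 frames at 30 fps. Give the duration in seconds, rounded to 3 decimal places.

Running time = 1526 × 1/30 = 763/15 s ≈ 50.867 s.

50.867 seconds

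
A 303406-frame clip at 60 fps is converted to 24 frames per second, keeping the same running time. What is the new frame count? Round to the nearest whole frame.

121362 frames

Frames at target rate = 303406 × (24) / (60) = 606812/5 ≈ 121362.400.
Nearest whole frame: 121362.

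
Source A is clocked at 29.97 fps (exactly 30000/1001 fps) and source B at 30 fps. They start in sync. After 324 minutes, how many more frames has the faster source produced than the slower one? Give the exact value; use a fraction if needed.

583200/1001 frames

324 min = 19440 s.
A emits 30000/1001 × 19440 = 583200000/1001 frames; B emits 30 × 19440 = 583200.
Difference = 583200/1001 frames (≈ 582.6174); B is ahead of A.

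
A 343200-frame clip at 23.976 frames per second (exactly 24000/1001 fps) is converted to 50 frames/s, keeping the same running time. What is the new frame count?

715715 frames

Target frames = source frames × (target rate / source rate) = 343200 × (50)/(24000/1001) = 343200 × 1001/480 = 715715.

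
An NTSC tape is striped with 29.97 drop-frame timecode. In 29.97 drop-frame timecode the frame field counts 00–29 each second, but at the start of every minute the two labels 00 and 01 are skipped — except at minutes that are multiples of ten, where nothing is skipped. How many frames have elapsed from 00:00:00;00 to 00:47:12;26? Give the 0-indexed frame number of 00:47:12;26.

As if non-drop at 30 labels/s: (0 × 3600 + 47 × 60 + 12) × 30 + 26 = 84986.
Minute boundaries passed: 47; those not divisible by 10: 47 − 4 = 43; dropped labels = 2 × 43 = 86.
Actual frame index = 84986 − 86 = 84900.

84900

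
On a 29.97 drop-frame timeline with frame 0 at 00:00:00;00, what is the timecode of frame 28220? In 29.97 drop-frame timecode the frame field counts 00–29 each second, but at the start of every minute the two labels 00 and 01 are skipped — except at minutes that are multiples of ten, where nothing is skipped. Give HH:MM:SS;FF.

Each 10-minute DF block holds 10 × 60 × 30 − 9 × 2 = 17982 frames. 28220 ÷ 17982 → 1 full block, remainder 10238.
Within the partial block the first minute is 1800 frames and each further minute 1798, so 5 further minute boundaries passed. Total skipped labels = 18 × 1 + 2 × 5 = 28.
Non-drop label index = 28220 + 28 = 28248; at 30 labels/s that is 00:15:41:18, i.e. DF 00:15:41;18.

00:15:41;18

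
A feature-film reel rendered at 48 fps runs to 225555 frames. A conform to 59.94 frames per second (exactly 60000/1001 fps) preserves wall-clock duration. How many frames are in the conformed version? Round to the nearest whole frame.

281662 frames

Frames at target rate = 225555 × (60000/1001) / (48) = 25631250/91 ≈ 281662.088.
Nearest whole frame: 281662.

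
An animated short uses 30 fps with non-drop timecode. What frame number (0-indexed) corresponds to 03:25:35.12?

Total seconds to the label: (3 × 3600 + 25 × 60 + 35) = 12335.
Frame index = 12335 × 30 + 12 = 370062.

frame 370062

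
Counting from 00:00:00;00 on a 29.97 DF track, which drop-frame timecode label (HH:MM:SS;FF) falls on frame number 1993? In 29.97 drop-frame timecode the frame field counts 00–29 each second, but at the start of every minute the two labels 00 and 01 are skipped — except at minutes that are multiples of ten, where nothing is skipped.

00:01:06;15

Each 10-minute DF block holds 10 × 60 × 30 − 9 × 2 = 17982 frames. 1993 ÷ 17982 → 0 full blocks, remainder 1993.
Within the partial block the first minute is 1800 frames and each further minute 1798, so 1 further minute boundary passed. Total skipped labels = 18 × 0 + 2 × 1 = 2.
Non-drop label index = 1993 + 2 = 1995; at 30 labels/s that is 00:01:06:15, i.e. DF 00:01:06;15.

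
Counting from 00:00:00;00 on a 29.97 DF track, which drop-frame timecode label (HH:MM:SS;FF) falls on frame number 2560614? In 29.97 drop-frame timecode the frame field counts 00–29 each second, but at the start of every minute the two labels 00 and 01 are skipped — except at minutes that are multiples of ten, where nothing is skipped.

Ten DF minutes hold 17982 frames, so frame 2560614 lies in block 142 (frames 2553444–2571425) with 7170 frames into that block.
The block's first minute is 1800 frames and the rest 1798 each; 7170 frames reaches minute 3, so 142 × 18 + 3 × 2 = 2562 labels have been skipped so far.
Adding those back, label number 2560614 + 2562 = 2563176 at 30 labels/s is 85439 s + 6 f = 23 h 43 min 59 s frame 6, i.e. 23:43:59;06.

23:43:59;06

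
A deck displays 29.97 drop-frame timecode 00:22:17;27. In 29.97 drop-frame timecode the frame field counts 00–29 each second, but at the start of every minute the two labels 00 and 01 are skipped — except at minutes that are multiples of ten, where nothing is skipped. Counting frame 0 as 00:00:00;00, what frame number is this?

As if non-drop at 30 labels/s: (0 × 3600 + 22 × 60 + 17) × 30 + 27 = 40137.
Minute boundaries passed: 22; those not divisible by 10: 22 − 2 = 20; dropped labels = 2 × 20 = 40.
Actual frame index = 40137 − 40 = 40097.

40097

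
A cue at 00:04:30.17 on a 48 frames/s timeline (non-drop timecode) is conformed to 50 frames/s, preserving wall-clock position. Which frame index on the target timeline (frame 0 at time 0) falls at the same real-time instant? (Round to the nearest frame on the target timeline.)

frame 13518

Source frame index: (0×3600 + 4×60 + 30) × 48 + 17 = 12977.
Real time: 12977 / (48) = 12977/48 s.
Target frame: (12977/48) × (50) = 324425/24 ≈ 13517.708 → 13518.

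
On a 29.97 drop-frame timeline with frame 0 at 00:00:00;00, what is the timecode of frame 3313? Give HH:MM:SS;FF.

00:01:50;15

Each 10-minute DF block holds 10 × 60 × 30 − 9 × 2 = 17982 frames. 3313 ÷ 17982 → 0 full blocks, remainder 3313.
Within the partial block the first minute is 1800 frames and each further minute 1798, so 1 further minute boundary passed. Total skipped labels = 18 × 0 + 2 × 1 = 2.
Non-drop label index = 3313 + 2 = 3315; at 30 labels/s that is 00:01:50:15, i.e. DF 00:01:50;15.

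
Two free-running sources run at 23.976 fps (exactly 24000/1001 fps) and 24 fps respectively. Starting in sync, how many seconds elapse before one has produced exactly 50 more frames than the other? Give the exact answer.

25025/12 seconds

The gap grows by |24 − 24000/1001| = 24/1001 frames per second.
Time for a 50-frame gap: 50 ÷ (24/1001) = 25025/12 s.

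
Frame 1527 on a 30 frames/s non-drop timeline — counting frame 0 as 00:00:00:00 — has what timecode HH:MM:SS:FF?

00:00:50:27

1527 ÷ 30 = 50 full seconds, remainder 27 frames.
50 s = 0 h 0 min 50 s.
Timecode: 00:00:50:27.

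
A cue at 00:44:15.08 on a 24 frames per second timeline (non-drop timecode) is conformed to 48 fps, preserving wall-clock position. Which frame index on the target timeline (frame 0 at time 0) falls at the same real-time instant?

frame 127456

Source frame index: (0×3600 + 44×60 + 15) × 24 + 8 = 63728.
Real time: 63728 / (24) = 7966/3 s.
Target frame: (7966/3) × (48) = 127456.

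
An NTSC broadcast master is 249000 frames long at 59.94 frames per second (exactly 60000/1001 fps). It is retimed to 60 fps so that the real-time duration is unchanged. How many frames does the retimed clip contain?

Target frames = source frames × (target rate / source rate) = 249000 × (60)/(60000/1001) = 249000 × 1001/1000 = 249249.

249249 frames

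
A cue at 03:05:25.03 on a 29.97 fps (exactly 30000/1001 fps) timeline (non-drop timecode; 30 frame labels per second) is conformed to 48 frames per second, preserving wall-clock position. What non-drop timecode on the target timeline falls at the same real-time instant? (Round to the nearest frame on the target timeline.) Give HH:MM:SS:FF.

Source frame index: (3×3600 + 5×60 + 25) × 30 + 3 = 333753.
Real time: 333753 / (30000/1001) = 111362251/10000 s.
Target frame: (111362251/10000) × (48) = 334086753/625 ≈ 534538.805 → 534539.
At 48 labels/s: frame 534539 → 03:05:36:11.

03:05:36:11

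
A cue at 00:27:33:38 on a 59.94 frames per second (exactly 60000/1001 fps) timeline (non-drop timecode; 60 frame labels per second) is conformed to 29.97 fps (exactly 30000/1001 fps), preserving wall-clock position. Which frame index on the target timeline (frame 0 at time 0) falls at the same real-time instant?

frame 49609

Source frame index: (0×3600 + 27×60 + 33) × 60 + 38 = 99218.
Real time: 99218 / (60000/1001) = 49658609/30000 s.
Target frame: (49658609/30000) × (30000/1001) = 49609.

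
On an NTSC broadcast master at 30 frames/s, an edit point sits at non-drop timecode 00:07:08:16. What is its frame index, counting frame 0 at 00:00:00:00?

Total seconds to the label: (0 × 3600 + 7 × 60 + 8) = 428.
Frame index = 428 × 30 + 16 = 12856.

12856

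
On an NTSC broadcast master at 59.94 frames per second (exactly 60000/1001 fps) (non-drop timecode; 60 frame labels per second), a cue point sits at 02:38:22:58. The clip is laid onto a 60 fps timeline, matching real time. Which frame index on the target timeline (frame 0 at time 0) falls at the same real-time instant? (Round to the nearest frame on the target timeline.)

Source frame index: (2×3600 + 38×60 + 22) × 60 + 58 = 570178.
Real time: 570178 / (60000/1001) = 285374089/30000 s.
Target frame: (285374089/30000) × (60) = 285374089/500 ≈ 570748.178 → 570748.

frame 570748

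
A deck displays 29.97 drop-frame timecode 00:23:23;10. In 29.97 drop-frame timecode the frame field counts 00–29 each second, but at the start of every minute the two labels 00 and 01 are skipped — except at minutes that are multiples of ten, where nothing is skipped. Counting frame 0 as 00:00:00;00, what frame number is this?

As if non-drop at 30 labels/s: (0 × 3600 + 23 × 60 + 23) × 30 + 10 = 42100.
Minute boundaries passed: 23; those not divisible by 10: 23 − 2 = 21; dropped labels = 2 × 21 = 42.
Actual frame index = 42100 − 42 = 42058.

42058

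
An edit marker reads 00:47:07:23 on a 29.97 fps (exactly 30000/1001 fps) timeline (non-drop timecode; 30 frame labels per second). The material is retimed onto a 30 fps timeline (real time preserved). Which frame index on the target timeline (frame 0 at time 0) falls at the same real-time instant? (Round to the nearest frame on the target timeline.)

frame 84918

Source frame index: (0×3600 + 47×60 + 7) × 30 + 23 = 84833.
Real time: 84833 / (30000/1001) = 84917833/30000 s.
Target frame: (84917833/30000) × (30) = 84917833/1000 ≈ 84917.833 → 84918.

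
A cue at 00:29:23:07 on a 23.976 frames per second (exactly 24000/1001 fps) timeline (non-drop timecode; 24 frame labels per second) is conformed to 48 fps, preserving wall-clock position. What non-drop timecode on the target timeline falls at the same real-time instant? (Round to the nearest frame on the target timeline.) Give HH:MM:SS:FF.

00:29:25:03

Source frame index: (0×3600 + 29×60 + 23) × 24 + 7 = 42319.
Real time: 42319 / (24000/1001) = 42361319/24000 s.
Target frame: (42361319/24000) × (48) = 42361319/500 ≈ 84722.638 → 84723.
At 48 labels/s: frame 84723 → 00:29:25:03.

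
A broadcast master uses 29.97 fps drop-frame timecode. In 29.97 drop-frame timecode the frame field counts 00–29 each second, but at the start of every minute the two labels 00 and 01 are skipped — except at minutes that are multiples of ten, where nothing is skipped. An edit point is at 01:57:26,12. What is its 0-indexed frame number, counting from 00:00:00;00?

211180

Complete 10-minute blocks: 11, each 17982 frames → 197802.
Remaining 7 whole minutes in the current block: 1800 + 6 × 1798 = 12588 frames.
Within the current minute: 26 × 30 + 12 − 2 = 790 (labels ;00/;01 skipped at this minute). Total = 197802 + 12588 + 790 = 211180.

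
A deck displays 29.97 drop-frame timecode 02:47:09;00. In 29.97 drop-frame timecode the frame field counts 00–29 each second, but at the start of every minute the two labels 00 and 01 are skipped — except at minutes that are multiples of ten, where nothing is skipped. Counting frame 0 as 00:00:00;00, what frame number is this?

As if non-drop at 30 labels/s: (2 × 3600 + 47 × 60 + 9) × 30 + 0 = 300870.
Minute boundaries passed: 167; those not divisible by 10: 167 − 16 = 151; dropped labels = 2 × 151 = 302.
Actual frame index = 300870 − 302 = 300568.

300568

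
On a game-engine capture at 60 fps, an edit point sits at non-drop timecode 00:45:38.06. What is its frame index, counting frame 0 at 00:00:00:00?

164286

Total seconds to the label: (0 × 3600 + 45 × 60 + 38) = 2738.
Frame index = 2738 × 60 + 6 = 164286.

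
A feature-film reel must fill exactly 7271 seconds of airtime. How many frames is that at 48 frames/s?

Frames = 7271 × 48 = 349008.

349008 frames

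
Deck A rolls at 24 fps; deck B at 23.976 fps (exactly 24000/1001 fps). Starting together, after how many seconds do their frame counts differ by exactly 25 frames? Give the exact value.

The gap grows by |24000/1001 − 24| = 24/1001 frames per second.
Time for a 25-frame gap: 25 ÷ (24/1001) = 25025/24 s.

25025/24 seconds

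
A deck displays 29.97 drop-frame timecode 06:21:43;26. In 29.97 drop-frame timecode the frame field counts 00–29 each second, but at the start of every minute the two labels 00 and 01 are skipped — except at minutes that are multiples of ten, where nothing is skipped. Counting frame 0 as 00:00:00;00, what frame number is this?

As if non-drop at 30 labels/s: (6 × 3600 + 21 × 60 + 43) × 30 + 26 = 687116.
Minute boundaries passed: 381; those not divisible by 10: 381 − 38 = 343; dropped labels = 2 × 343 = 686.
Actual frame index = 687116 − 686 = 686430.

686430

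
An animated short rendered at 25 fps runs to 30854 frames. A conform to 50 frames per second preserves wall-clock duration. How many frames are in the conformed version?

Target frames = source frames × (target rate / source rate) = 30854 × (50)/(25) = 30854 × 2 = 61708.

61708 frames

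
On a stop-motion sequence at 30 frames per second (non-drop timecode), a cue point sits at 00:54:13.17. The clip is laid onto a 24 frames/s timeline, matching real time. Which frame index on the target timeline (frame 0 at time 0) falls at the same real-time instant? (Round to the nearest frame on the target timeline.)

Source frame index: (0×3600 + 54×60 + 13) × 30 + 17 = 97607.
Real time: 97607 / (30) = 97607/30 s.
Target frame: (97607/30) × (24) = 390428/5 ≈ 78085.600 → 78086.

frame 78086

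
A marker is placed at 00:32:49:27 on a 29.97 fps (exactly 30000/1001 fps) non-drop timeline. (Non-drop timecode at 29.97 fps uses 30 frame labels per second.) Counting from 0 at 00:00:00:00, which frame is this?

59097

Total seconds to the label: (0 × 3600 + 32 × 60 + 49) = 1969.
Frame index = 1969 × 30 + 27 = 59097.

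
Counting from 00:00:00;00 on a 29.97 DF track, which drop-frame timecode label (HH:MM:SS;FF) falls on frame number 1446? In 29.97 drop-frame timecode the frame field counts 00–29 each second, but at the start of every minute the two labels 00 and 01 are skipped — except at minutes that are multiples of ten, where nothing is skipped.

00:00:48;06

Each 10-minute DF block holds 10 × 60 × 30 − 9 × 2 = 17982 frames. 1446 ÷ 17982 → 0 full blocks, remainder 1446.
Within the partial block the first minute is 1800 frames and each further minute 1798, so 0 further minute boundaries passed. Total skipped labels = 18 × 0 + 2 × 0 = 0.
Non-drop label index = 1446 + 0 = 1446; at 30 labels/s that is 00:00:48:06, i.e. DF 00:00:48;06.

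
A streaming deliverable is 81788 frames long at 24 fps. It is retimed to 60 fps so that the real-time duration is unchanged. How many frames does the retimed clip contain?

204470 frames

Target frames = source frames × (target rate / source rate) = 81788 × (60)/(24) = 81788 × 5/2 = 204470.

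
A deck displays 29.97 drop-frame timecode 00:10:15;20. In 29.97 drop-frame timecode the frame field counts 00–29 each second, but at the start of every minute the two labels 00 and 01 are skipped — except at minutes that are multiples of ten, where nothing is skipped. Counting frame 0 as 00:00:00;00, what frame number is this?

Complete 10-minute blocks: 1, each 17982 frames → 17982.
Remaining 0 whole minutes in the current block: 0 frames.
Within the current minute: 15 × 30 + 20 = 470. Total = 17982 + 0 + 470 = 18452.

18452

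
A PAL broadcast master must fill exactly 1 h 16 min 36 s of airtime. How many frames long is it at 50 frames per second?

229800 frames

1 h 16 min 36 s = 4596 s.
Frames = 4596 × 50 = 229800.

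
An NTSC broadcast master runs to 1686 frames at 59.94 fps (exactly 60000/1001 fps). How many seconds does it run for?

28.1281 seconds

Running time = 1686 / (60000/1001) = 28.1281 s.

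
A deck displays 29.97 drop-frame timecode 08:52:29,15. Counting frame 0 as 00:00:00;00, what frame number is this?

As if non-drop at 30 labels/s: (8 × 3600 + 52 × 60 + 29) × 30 + 15 = 958485.
Minute boundaries passed: 532; those not divisible by 10: 532 − 53 = 479; dropped labels = 2 × 479 = 958.
Actual frame index = 958485 − 958 = 957527.

957527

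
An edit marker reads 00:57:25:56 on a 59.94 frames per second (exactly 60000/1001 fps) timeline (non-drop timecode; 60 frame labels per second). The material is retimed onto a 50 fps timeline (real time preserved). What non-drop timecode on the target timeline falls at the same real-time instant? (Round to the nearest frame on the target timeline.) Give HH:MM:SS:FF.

00:57:29:19

Source frame index: (0×3600 + 57×60 + 25) × 60 + 56 = 206756.
Real time: 206756 / (60000/1001) = 51740689/15000 s.
Target frame: (51740689/15000) × (50) = 51740689/300 ≈ 172468.963 → 172469.
At 50 labels/s: frame 172469 → 00:57:29:19.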